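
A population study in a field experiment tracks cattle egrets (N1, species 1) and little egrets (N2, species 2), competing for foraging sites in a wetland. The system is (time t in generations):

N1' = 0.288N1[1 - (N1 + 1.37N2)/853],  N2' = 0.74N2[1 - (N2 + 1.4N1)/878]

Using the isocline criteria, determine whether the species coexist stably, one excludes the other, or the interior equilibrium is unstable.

unstable coexistence (outcome depends on initial conditions)

Compare the nullcline intercepts: K1/α12 = 853/1.37 = 623 < K2 = 878; K2/α21 = 878/1.4 = 627 < K1 = 853.
Since both are reversed, neither can invade when rare; the interior point is a saddle.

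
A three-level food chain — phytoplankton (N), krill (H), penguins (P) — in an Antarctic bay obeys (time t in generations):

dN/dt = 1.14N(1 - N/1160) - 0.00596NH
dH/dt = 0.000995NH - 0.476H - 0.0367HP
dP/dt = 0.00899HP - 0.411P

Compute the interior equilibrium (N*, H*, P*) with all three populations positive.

From dP/dt = 0: 0.00899H* = 0.411, so H* = 45.7.
From dN/dt = 0: 1.14(1 - N*/1160) = 0.00596·45.7, giving N* = 1160·(1 - 0.239) = 883.
From dH/dt = 0: 0.000995·883 - 0.476 = 0.0367P*, so P* = 0.402/0.0367 = 11.

N* ≈ 883, H* ≈ 45.7, P* ≈ 11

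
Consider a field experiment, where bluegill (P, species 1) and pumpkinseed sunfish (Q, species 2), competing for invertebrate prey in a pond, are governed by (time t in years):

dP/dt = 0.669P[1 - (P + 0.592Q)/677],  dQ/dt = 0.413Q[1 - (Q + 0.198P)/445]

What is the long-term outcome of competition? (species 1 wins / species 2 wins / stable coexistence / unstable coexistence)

Compare the nullcline intercepts: K1/α12 = 677/0.592 = 1140 > K2 = 445; K2/α21 = 445/0.198 = 2250 > K1 = 677.
Since both inequalities hold, each species can invade when rare, so the interior equilibrium is stable.

stable coexistence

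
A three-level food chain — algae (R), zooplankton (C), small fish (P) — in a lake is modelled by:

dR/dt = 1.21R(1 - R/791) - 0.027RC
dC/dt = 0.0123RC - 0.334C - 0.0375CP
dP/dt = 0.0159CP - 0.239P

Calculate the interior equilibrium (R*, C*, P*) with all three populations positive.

R* ≈ 526, C* ≈ 15, P* ≈ 164

From dP/dt = 0: 0.0159C* = 0.239, so C* = 15.
From dR/dt = 0: 1.21(1 - R*/791) = 0.027·15, giving R* = 791·(1 - 0.335) = 526.
From dC/dt = 0: 0.0123·526 - 0.334 = 0.0375P*, so P* = 6.13/0.0375 = 164.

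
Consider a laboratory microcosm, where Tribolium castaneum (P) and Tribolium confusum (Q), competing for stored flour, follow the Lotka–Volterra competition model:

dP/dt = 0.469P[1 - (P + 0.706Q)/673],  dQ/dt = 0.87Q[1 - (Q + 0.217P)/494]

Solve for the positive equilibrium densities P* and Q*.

Setting both brackets to zero gives the nullclines P + 0.706Q = 673 and 0.217P + Q = 494.
Substituting Q = 494 - 0.217P into the first: P(1 - 0.706·0.217) = 673 - 0.706·494.
So P* = 324/0.847 = 383, and then Q* = 494 - 0.217·383 = 411.

P* ≈ 383, Q* ≈ 411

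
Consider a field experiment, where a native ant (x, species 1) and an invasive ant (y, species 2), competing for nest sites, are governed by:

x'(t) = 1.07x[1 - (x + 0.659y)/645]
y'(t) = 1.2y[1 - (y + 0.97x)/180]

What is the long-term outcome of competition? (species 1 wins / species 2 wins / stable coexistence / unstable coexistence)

species 1 excludes species 2

Compare the nullcline intercepts: K1/α12 = 645/0.659 = 979 > K2 = 180; K2/α21 = 180/0.97 = 186 < K1 = 645.
Since the inequalities point opposite ways, species 1 can invade but species 2 cannot.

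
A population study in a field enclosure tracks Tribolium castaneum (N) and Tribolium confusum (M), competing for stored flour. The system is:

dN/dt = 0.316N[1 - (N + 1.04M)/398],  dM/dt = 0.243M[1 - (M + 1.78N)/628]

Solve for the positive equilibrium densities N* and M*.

N* ≈ 300, M* ≈ 94.5

Setting both brackets to zero gives the nullclines N + 1.04M = 398 and 1.78N + M = 628.
Substituting M = 628 - 1.78N into the first: N(1 - 1.04·1.78) = 398 - 1.04·628.
So N* = -255/-0.851 = 300, and then M* = 628 - 1.78·300 = 94.5.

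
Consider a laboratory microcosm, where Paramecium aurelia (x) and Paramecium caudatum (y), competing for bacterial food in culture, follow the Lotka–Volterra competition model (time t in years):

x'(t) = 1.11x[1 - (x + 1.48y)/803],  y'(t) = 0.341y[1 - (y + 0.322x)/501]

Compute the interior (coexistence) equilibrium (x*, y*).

Setting both brackets to zero gives the nullclines x + 1.48y = 803 and 0.322x + y = 501.
Substituting y = 501 - 0.322x into the first: x(1 - 1.48·0.322) = 803 - 1.48·501.
So x* = 61.5/0.523 = 118, and then y* = 501 - 0.322·118 = 463.

x* ≈ 118, y* ≈ 463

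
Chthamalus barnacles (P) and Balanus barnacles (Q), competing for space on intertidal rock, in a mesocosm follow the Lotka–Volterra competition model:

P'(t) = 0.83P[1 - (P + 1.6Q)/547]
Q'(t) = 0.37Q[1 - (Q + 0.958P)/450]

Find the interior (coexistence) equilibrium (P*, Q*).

Setting both brackets to zero gives the nullclines P + 1.6Q = 547 and 0.958P + Q = 450.
Substituting Q = 450 - 0.958P into the first: P(1 - 1.6·0.958) = 547 - 1.6·450.
So P* = -173/-0.533 = 325, and then Q* = 450 - 0.958·325 = 139.

P* ≈ 325, Q* ≈ 139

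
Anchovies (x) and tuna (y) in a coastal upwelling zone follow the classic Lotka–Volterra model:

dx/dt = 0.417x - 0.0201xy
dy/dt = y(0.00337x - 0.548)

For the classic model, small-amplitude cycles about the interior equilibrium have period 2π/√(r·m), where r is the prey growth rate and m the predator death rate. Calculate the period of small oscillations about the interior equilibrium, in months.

Here r = 0.417 and m = 0.548, so r·m = 0.229.
ω = √0.229 = 0.478 per month, hence T = 2π/ω ≈ 13.1 months.

T ≈ 13.1 months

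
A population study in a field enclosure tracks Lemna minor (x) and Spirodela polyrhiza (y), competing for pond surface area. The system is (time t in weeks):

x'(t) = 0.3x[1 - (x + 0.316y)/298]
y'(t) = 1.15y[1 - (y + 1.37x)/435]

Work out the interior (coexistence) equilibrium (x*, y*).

x* ≈ 283, y* ≈ 47.2

Setting both brackets to zero gives the nullclines x + 0.316y = 298 and 1.37x + y = 435.
Substituting y = 435 - 1.37x into the first: x(1 - 0.316·1.37) = 298 - 0.316·435.
So x* = 161/0.567 = 283, and then y* = 435 - 1.37·283 = 47.2.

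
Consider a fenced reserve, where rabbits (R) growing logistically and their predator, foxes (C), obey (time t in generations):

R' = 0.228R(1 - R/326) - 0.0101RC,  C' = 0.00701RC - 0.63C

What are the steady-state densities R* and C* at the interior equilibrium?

From dC/dt = 0 with C > 0: 0.00701R* = 0.63, so R* = 89.9.
Substitute into dR/dt = 0: 0.228(1 - 89.9/326) = 0.0101C*.
The bracket is 0.724, giving C* = 0.165/0.0101 = 16.4.

R* ≈ 89.9, C* ≈ 16.4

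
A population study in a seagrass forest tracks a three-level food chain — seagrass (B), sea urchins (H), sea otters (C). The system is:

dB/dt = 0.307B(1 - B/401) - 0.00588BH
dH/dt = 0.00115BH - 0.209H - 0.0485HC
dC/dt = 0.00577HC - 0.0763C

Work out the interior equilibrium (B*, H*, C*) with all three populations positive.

B* ≈ 299, H* ≈ 13.2, C* ≈ 2.79

From dC/dt = 0: 0.00577H* = 0.0763, so H* = 13.2.
From dB/dt = 0: 0.307(1 - B*/401) = 0.00588·13.2, giving B* = 401·(1 - 0.253) = 299.
From dH/dt = 0: 0.00115·299 - 0.209 = 0.0485C*, so C* = 0.135/0.0485 = 2.79.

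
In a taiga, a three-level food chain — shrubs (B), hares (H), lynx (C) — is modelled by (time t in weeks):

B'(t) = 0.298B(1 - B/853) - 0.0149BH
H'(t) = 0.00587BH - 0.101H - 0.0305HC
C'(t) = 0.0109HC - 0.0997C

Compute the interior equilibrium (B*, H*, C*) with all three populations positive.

B* ≈ 463, H* ≈ 9.15, C* ≈ 85.8

From dC/dt = 0: 0.0109H* = 0.0997, so H* = 9.15.
From dB/dt = 0: 0.298(1 - B*/853) = 0.0149·9.15, giving B* = 853·(1 - 0.457) = 463.
From dH/dt = 0: 0.00587·463 - 0.101 = 0.0305C*, so C* = 2.62/0.0305 = 85.8.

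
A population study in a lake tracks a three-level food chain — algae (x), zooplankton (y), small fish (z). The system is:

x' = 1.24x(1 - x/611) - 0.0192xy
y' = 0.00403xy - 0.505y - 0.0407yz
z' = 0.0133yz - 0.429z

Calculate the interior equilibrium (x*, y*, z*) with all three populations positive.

x* ≈ 306, y* ≈ 32.3, z* ≈ 17.9

From dz/dt = 0: 0.0133y* = 0.429, so y* = 32.3.
From dx/dt = 0: 1.24(1 - x*/611) = 0.0192·32.3, giving x* = 611·(1 - 0.499) = 306.
From dy/dt = 0: 0.00403·306 - 0.505 = 0.0407z*, so z* = 0.728/0.0407 = 17.9.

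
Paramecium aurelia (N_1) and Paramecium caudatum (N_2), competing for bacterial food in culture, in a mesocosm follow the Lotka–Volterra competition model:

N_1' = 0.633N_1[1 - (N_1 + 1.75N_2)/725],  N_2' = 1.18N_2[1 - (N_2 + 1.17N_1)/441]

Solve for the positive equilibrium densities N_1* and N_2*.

Setting both brackets to zero gives the nullclines N_1 + 1.75N_2 = 725 and 1.17N_1 + N_2 = 441.
Substituting N_2 = 441 - 1.17N_1 into the first: N_1(1 - 1.75·1.17) = 725 - 1.75·441.
So N_1* = -46.8/-1.05 = 44.6, and then N_2* = 441 - 1.17·44.6 = 389.

N_1* ≈ 44.6, N_2* ≈ 389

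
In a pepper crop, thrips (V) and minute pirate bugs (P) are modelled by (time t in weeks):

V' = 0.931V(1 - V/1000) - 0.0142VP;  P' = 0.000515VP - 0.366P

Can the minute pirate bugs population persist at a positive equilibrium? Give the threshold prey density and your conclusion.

Threshold V = 711; K > 711, so yes, the predator persists.

The predator equation gives dP/dt > 0 only when V > 0.366/0.000515 = 711.
Without the predator, V → K = 1000. Since 1000 > 711, the predator can invade and persist.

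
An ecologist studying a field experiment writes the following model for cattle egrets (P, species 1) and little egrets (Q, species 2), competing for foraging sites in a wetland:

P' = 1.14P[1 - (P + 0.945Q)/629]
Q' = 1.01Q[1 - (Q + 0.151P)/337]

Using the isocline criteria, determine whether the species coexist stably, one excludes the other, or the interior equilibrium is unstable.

stable coexistence

Compare the nullcline intercepts: K1/α12 = 629/0.945 = 666 > K2 = 337; K2/α21 = 337/0.151 = 2230 > K1 = 629.
Since both inequalities hold, each species can invade when rare, so the interior equilibrium is stable.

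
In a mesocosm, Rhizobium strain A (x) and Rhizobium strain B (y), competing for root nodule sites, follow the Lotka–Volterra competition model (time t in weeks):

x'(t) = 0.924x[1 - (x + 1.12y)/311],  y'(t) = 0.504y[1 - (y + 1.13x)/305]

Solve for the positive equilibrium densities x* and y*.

x* ≈ 115, y* ≈ 175

Setting both brackets to zero gives the nullclines x + 1.12y = 311 and 1.13x + y = 305.
Substituting y = 305 - 1.13x into the first: x(1 - 1.12·1.13) = 311 - 1.12·305.
So x* = -30.6/-0.266 = 115, and then y* = 305 - 1.13·115 = 175.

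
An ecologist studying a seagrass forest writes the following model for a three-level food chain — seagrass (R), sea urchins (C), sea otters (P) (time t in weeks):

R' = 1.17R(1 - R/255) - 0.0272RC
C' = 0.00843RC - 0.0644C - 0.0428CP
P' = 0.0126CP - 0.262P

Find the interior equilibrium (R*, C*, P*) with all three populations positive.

From dP/dt = 0: 0.0126C* = 0.262, so C* = 20.8.
From dR/dt = 0: 1.17(1 - R*/255) = 0.0272·20.8, giving R* = 255·(1 - 0.483) = 132.
From dC/dt = 0: 0.00843·132 - 0.0644 = 0.0428P*, so P* = 1.05/0.0428 = 24.4.

R* ≈ 132, C* ≈ 20.8, P* ≈ 24.4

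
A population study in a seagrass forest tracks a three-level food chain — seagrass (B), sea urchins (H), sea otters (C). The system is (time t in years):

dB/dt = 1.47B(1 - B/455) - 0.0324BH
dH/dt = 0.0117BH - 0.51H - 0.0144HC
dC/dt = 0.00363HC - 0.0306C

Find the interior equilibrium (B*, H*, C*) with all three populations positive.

B* ≈ 370, H* ≈ 8.43, C* ≈ 266

From dC/dt = 0: 0.00363H* = 0.0306, so H* = 8.43.
From dB/dt = 0: 1.47(1 - B*/455) = 0.0324·8.43, giving B* = 455·(1 - 0.186) = 370.
From dH/dt = 0: 0.0117·370 - 0.51 = 0.0144C*, so C* = 3.82/0.0144 = 266.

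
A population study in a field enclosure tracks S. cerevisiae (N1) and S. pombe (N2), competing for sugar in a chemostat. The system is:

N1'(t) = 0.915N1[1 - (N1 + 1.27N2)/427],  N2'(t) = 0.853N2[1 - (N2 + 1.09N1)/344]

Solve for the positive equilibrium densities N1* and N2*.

Setting both brackets to zero gives the nullclines N1 + 1.27N2 = 427 and 1.09N1 + N2 = 344.
Substituting N2 = 344 - 1.09N1 into the first: N1(1 - 1.27·1.09) = 427 - 1.27·344.
So N1* = -9.88/-0.384 = 25.7, and then N2* = 344 - 1.09·25.7 = 316.

N1* ≈ 25.7, N2* ≈ 316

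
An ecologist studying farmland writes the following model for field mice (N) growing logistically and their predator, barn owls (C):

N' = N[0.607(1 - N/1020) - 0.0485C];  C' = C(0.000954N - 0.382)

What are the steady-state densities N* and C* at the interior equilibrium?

From dC/dt = 0 with C > 0: 0.000954N* = 0.382, so N* = 400.
Substitute into dN/dt = 0: 0.607(1 - 400/1020) = 0.0485C*.
The bracket is 0.607, giving C* = 0.369/0.0485 = 7.6.

N* ≈ 400, C* ≈ 7.6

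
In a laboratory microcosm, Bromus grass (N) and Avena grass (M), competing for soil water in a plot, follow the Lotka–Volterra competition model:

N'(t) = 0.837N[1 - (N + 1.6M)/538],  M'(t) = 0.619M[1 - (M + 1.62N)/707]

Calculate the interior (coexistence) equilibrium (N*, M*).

N* ≈ 373, M* ≈ 103

Setting both brackets to zero gives the nullclines N + 1.6M = 538 and 1.62N + M = 707.
Substituting M = 707 - 1.62N into the first: N(1 - 1.6·1.62) = 538 - 1.6·707.
So N* = -593/-1.59 = 373, and then M* = 707 - 1.62·373 = 103.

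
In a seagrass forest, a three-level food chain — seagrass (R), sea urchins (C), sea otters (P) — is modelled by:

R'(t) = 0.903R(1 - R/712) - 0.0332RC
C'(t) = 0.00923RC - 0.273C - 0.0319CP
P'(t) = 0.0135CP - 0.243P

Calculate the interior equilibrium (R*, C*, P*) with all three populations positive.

R* ≈ 241, C* ≈ 18, P* ≈ 61.1

From dP/dt = 0: 0.0135C* = 0.243, so C* = 18.
From dR/dt = 0: 0.903(1 - R*/712) = 0.0332·18, giving R* = 712·(1 - 0.662) = 241.
From dC/dt = 0: 0.00923·241 - 0.273 = 0.0319P*, so P* = 1.95/0.0319 = 61.1.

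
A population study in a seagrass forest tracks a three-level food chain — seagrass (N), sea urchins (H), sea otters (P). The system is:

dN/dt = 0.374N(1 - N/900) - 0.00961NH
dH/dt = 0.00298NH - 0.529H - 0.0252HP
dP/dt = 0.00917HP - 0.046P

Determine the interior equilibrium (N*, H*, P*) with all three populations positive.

From dP/dt = 0: 0.00917H* = 0.046, so H* = 5.02.
From dN/dt = 0: 0.374(1 - N*/900) = 0.00961·5.02, giving N* = 900·(1 - 0.129) = 784.
From dH/dt = 0: 0.00298·784 - 0.529 = 0.0252P*, so P* = 1.81/0.0252 = 71.7.

N* ≈ 784, H* ≈ 5.02, P* ≈ 71.7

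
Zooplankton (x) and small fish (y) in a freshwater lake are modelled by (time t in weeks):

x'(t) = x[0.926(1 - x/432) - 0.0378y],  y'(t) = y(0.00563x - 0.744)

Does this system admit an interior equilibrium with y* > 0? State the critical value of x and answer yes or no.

The predator equation gives dy/dt > 0 only when x > 0.744/0.00563 = 132.
Without the predator, x → K = 432. Since 432 > 132, the predator can invade and persist.

Threshold x = 132; K > 132, so yes, the predator persists.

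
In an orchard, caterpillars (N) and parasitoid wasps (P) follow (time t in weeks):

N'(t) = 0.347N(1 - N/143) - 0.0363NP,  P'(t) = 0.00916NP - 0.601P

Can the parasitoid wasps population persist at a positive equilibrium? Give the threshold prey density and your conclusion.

The predator equation gives dP/dt > 0 only when N > 0.601/0.00916 = 65.6.
Without the predator, N → K = 143. Since 143 > 65.6, the predator can invade and persist.

Threshold N = 65.6; K > 65.6, so yes, the predator persists.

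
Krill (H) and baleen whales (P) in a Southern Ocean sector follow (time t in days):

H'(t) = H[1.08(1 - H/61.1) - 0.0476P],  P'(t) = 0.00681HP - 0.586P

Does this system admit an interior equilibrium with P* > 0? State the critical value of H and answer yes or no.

Threshold H = 86; K < 86, so no, the predator goes extinct.

The predator equation gives dP/dt > 0 only when H > 0.586/0.00681 = 86.
Without the predator, H → K = 61.1. Since 61.1 < 86, the predator cannot invade.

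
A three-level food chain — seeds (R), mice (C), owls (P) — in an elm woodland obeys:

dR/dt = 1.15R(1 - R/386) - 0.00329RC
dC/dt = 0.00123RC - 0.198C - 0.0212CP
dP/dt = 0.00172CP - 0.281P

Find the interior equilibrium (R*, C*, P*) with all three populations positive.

R* ≈ 206, C* ≈ 163, P* ≈ 2.59

From dP/dt = 0: 0.00172C* = 0.281, so C* = 163.
From dR/dt = 0: 1.15(1 - R*/386) = 0.00329·163, giving R* = 386·(1 - 0.467) = 206.
From dC/dt = 0: 0.00123·206 - 0.198 = 0.0212P*, so P* = 0.0549/0.0212 = 2.59.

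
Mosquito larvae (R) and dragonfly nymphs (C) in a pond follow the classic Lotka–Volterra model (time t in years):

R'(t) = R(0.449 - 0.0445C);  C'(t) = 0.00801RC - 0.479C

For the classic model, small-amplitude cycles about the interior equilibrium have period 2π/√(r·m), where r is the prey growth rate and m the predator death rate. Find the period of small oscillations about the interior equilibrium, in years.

T ≈ 13.5 years

Here r = 0.449 and m = 0.479, so r·m = 0.215.
ω = √0.215 = 0.464 per year, hence T = 2π/ω ≈ 13.5 years.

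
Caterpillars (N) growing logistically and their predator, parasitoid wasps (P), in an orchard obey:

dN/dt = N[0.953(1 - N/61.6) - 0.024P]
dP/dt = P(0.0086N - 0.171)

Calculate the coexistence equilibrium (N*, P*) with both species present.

N* ≈ 19.9, P* ≈ 26.9

From dP/dt = 0 with P > 0: 0.0086N* = 0.171, so N* = 19.9.
Substitute into dN/dt = 0: 0.953(1 - 19.9/61.6) = 0.024P*.
The bracket is 0.677, giving P* = 0.645/0.024 = 26.9.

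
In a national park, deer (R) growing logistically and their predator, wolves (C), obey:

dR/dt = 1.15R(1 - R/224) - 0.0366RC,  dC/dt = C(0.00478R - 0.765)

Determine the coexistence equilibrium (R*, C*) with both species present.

From dC/dt = 0 with C > 0: 0.00478R* = 0.765, so R* = 160.
Substitute into dR/dt = 0: 1.15(1 - 160/224) = 0.0366C*.
The bracket is 0.286, giving C* = 0.328/0.0366 = 8.97.

R* ≈ 160, C* ≈ 8.97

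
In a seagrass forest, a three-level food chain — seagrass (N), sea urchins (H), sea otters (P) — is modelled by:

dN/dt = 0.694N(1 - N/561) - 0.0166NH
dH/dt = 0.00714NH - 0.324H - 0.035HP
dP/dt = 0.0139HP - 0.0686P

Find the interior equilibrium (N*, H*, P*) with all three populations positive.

From dP/dt = 0: 0.0139H* = 0.0686, so H* = 4.94.
From dN/dt = 0: 0.694(1 - N*/561) = 0.0166·4.94, giving N* = 561·(1 - 0.118) = 495.
From dH/dt = 0: 0.00714·495 - 0.324 = 0.035P*, so P* = 3.21/0.035 = 91.7.

N* ≈ 495, H* ≈ 4.94, P* ≈ 91.7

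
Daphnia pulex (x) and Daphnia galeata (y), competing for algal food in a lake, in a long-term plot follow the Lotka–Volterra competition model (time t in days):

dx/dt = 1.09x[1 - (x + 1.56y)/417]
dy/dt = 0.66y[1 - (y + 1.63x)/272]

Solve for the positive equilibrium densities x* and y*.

Setting both brackets to zero gives the nullclines x + 1.56y = 417 and 1.63x + y = 272.
Substituting y = 272 - 1.63x into the first: x(1 - 1.56·1.63) = 417 - 1.56·272.
So x* = -7.32/-1.54 = 4.74, and then y* = 272 - 1.63·4.74 = 264.

x* ≈ 4.74, y* ≈ 264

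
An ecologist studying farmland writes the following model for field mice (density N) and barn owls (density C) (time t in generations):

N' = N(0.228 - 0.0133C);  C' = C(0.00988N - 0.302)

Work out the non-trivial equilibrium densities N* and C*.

N* ≈ 30.6, C* ≈ 17.1

Set dC/dt = 0 with C > 0: 0.00988N - 0.302 = 0, so N* = 0.302/0.00988 = 30.6.
Set dN/dt = 0 with N > 0: 0.228 - 0.0133C = 0, so C* = 0.228/0.0133 = 17.1.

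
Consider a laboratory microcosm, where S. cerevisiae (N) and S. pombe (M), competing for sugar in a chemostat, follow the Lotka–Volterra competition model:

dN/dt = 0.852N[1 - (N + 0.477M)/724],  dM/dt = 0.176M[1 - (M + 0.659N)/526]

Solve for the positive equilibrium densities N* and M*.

Setting both brackets to zero gives the nullclines N + 0.477M = 724 and 0.659N + M = 526.
Substituting M = 526 - 0.659N into the first: N(1 - 0.477·0.659) = 724 - 0.477·526.
So N* = 473/0.686 = 690, and then M* = 526 - 0.659·690 = 71.3.

N* ≈ 690, M* ≈ 71.3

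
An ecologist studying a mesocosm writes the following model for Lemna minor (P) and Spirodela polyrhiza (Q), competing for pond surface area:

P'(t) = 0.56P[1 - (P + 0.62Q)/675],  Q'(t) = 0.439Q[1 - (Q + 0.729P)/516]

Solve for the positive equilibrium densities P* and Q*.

Setting both brackets to zero gives the nullclines P + 0.62Q = 675 and 0.729P + Q = 516.
Substituting Q = 516 - 0.729P into the first: P(1 - 0.62·0.729) = 675 - 0.62·516.
So P* = 355/0.548 = 648, and then Q* = 516 - 0.729·648 = 43.7.

P* ≈ 648, Q* ≈ 43.7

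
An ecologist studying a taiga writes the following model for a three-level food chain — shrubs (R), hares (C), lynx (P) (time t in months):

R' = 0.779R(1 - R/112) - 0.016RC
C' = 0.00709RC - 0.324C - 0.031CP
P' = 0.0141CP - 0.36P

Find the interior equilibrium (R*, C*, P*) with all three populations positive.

From dP/dt = 0: 0.0141C* = 0.36, so C* = 25.5.
From dR/dt = 0: 0.779(1 - R*/112) = 0.016·25.5, giving R* = 112·(1 - 0.524) = 53.3.
From dC/dt = 0: 0.00709·53.3 - 0.324 = 0.031P*, so P* = 0.0537/0.031 = 1.73.

R* ≈ 53.3, C* ≈ 25.5, P* ≈ 1.73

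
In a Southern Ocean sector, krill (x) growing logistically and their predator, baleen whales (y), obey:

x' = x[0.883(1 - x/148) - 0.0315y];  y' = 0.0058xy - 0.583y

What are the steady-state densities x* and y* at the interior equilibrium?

x* ≈ 101, y* ≈ 8.99

From dy/dt = 0 with y > 0: 0.0058x* = 0.583, so x* = 101.
Substitute into dx/dt = 0: 0.883(1 - 101/148) = 0.0315y*.
The bracket is 0.321, giving y* = 0.283/0.0315 = 8.99.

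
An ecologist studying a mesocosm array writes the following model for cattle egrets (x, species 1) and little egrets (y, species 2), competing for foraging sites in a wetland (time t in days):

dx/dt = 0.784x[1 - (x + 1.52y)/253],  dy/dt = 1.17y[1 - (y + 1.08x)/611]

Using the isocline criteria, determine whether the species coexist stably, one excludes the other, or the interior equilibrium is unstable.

Compare the nullcline intercepts: K1/α12 = 253/1.52 = 166 < K2 = 611; K2/α21 = 611/1.08 = 566 > K1 = 253.
Since the inequalities point opposite ways, species 2 can invade but species 1 cannot.

species 2 excludes species 1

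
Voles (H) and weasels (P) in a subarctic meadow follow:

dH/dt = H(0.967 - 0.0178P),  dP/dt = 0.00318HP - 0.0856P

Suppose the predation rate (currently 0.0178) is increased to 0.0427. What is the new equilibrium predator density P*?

At the interior fixed point, setting dH/dt = 0 with H > 0 fixes P* = (prey growth rate)/(HP coefficient) — independent of the other coefficients.
With the change, P* = 0.967/0.0427 = 22.6; it falls from 54.3.

P* ≈ 22.6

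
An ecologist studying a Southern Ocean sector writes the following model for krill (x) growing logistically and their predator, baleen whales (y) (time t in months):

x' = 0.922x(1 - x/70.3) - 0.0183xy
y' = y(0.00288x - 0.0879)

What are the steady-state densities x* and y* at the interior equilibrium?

x* ≈ 30.5, y* ≈ 28.5

From dy/dt = 0 with y > 0: 0.00288x* = 0.0879, so x* = 30.5.
Substitute into dx/dt = 0: 0.922(1 - 30.5/70.3) = 0.0183y*.
The bracket is 0.566, giving y* = 0.522/0.0183 = 28.5.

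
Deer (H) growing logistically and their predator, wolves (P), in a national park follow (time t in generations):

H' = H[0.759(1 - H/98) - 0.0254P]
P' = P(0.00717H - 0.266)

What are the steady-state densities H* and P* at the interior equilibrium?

From dP/dt = 0 with P > 0: 0.00717H* = 0.266, so H* = 37.1.
Substitute into dH/dt = 0: 0.759(1 - 37.1/98) = 0.0254P*.
The bracket is 0.621, giving P* = 0.472/0.0254 = 18.6.

H* ≈ 37.1, P* ≈ 18.6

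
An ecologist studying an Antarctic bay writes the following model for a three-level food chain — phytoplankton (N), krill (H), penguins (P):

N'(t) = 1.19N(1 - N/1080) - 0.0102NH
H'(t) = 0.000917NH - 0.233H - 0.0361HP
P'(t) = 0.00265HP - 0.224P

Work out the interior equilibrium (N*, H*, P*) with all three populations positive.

From dP/dt = 0: 0.00265H* = 0.224, so H* = 84.5.
From dN/dt = 0: 1.19(1 - N*/1080) = 0.0102·84.5, giving N* = 1080·(1 - 0.725) = 298.
From dH/dt = 0: 0.000917·298 - 0.233 = 0.0361P*, so P* = 0.0398/0.0361 = 1.1.

N* ≈ 298, H* ≈ 84.5, P* ≈ 1.1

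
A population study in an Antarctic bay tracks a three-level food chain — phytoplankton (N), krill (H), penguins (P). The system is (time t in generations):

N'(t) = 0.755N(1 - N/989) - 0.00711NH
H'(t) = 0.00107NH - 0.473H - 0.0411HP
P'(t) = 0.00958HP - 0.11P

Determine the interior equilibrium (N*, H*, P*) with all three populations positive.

N* ≈ 882, H* ≈ 11.5, P* ≈ 11.5

From dP/dt = 0: 0.00958H* = 0.11, so H* = 11.5.
From dN/dt = 0: 0.755(1 - N*/989) = 0.00711·11.5, giving N* = 989·(1 - 0.108) = 882.
From dH/dt = 0: 0.00107·882 - 0.473 = 0.0411P*, so P* = 0.471/0.0411 = 11.5.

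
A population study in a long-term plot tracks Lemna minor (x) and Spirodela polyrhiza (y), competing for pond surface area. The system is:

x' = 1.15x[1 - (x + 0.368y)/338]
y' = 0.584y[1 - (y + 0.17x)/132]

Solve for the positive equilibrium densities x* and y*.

Setting both brackets to zero gives the nullclines x + 0.368y = 338 and 0.17x + y = 132.
Substituting y = 132 - 0.17x into the first: x(1 - 0.368·0.17) = 338 - 0.368·132.
So x* = 289/0.937 = 309, and then y* = 132 - 0.17·309 = 79.5.

x* ≈ 309, y* ≈ 79.5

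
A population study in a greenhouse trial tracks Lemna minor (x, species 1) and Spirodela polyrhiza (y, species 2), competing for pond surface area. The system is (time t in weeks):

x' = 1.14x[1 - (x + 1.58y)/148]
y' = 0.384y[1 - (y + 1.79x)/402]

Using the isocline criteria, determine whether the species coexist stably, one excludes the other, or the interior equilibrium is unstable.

species 2 excludes species 1

Compare the nullcline intercepts: K1/α12 = 148/1.58 = 93.7 < K2 = 402; K2/α21 = 402/1.79 = 225 > K1 = 148.
Since the inequalities point opposite ways, species 2 can invade but species 1 cannot.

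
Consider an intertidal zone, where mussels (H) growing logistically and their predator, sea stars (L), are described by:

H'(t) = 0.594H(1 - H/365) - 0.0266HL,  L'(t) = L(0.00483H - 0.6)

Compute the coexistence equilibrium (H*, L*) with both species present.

From dL/dt = 0 with L > 0: 0.00483H* = 0.6, so H* = 124.
Substitute into dH/dt = 0: 0.594(1 - 124/365) = 0.0266L*.
The bracket is 0.66, giving L* = 0.392/0.0266 = 14.7.

H* ≈ 124, L* ≈ 14.7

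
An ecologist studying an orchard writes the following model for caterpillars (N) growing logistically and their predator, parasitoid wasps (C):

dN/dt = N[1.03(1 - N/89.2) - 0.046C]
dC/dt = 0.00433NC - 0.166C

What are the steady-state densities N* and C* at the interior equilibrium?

N* ≈ 38.3, C* ≈ 12.8

From dC/dt = 0 with C > 0: 0.00433N* = 0.166, so N* = 38.3.
Substitute into dN/dt = 0: 1.03(1 - 38.3/89.2) = 0.046C*.
The bracket is 0.57, giving C* = 0.587/0.046 = 12.8.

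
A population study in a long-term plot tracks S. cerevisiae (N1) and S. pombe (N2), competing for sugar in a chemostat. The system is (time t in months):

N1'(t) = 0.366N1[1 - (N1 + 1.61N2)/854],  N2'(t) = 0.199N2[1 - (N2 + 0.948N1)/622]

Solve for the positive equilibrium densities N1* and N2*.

N1* ≈ 280, N2* ≈ 356

Setting both brackets to zero gives the nullclines N1 + 1.61N2 = 854 and 0.948N1 + N2 = 622.
Substituting N2 = 622 - 0.948N1 into the first: N1(1 - 1.61·0.948) = 854 - 1.61·622.
So N1* = -147/-0.526 = 280, and then N2* = 622 - 0.948·280 = 356.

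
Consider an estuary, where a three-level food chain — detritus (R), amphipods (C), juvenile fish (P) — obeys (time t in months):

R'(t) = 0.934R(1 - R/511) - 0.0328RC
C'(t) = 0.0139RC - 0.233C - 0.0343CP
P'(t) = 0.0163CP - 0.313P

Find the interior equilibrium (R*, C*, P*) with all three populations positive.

From dP/dt = 0: 0.0163C* = 0.313, so C* = 19.2.
From dR/dt = 0: 0.934(1 - R*/511) = 0.0328·19.2, giving R* = 511·(1 - 0.674) = 166.
From dC/dt = 0: 0.0139·166 - 0.233 = 0.0343P*, so P* = 2.08/0.0343 = 60.6.

R* ≈ 166, C* ≈ 19.2, P* ≈ 60.6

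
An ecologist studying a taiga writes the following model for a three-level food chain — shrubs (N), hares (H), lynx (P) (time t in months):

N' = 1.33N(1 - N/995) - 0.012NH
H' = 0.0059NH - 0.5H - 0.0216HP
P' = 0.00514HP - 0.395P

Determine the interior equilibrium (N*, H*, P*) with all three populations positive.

From dP/dt = 0: 0.00514H* = 0.395, so H* = 76.8.
From dN/dt = 0: 1.33(1 - N*/995) = 0.012·76.8, giving N* = 995·(1 - 0.693) = 305.
From dH/dt = 0: 0.0059·305 - 0.5 = 0.0216P*, so P* = 1.3/0.0216 = 60.2.

N* ≈ 305, H* ≈ 76.8, P* ≈ 60.2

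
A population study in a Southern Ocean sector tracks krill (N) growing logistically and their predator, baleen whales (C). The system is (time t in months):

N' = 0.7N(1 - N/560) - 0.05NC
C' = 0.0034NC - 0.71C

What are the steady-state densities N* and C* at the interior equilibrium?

From dC/dt = 0 with C > 0: 0.0034N* = 0.71, so N* = 209.
Substitute into dN/dt = 0: 0.7(1 - 209/560) = 0.05C*.
The bracket is 0.627, giving C* = 0.439/0.05 = 8.78.

N* ≈ 209, C* ≈ 8.78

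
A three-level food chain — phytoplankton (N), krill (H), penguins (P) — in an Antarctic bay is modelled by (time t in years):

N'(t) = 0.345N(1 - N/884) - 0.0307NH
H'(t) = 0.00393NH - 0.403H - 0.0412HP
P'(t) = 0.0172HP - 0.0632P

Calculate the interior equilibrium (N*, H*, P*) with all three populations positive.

From dP/dt = 0: 0.0172H* = 0.0632, so H* = 3.67.
From dN/dt = 0: 0.345(1 - N*/884) = 0.0307·3.67, giving N* = 884·(1 - 0.327) = 595.
From dH/dt = 0: 0.00393·595 - 0.403 = 0.0412P*, so P* = 1.94/0.0412 = 47.

N* ≈ 595, H* ≈ 3.67, P* ≈ 47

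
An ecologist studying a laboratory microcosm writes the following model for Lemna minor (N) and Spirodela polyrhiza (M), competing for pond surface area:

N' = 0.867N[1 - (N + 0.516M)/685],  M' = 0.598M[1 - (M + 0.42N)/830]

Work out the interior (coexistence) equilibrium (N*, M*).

N* ≈ 328, M* ≈ 692

Setting both brackets to zero gives the nullclines N + 0.516M = 685 and 0.42N + M = 830.
Substituting M = 830 - 0.42N into the first: N(1 - 0.516·0.42) = 685 - 0.516·830.
So N* = 257/0.783 = 328, and then M* = 830 - 0.42·328 = 692.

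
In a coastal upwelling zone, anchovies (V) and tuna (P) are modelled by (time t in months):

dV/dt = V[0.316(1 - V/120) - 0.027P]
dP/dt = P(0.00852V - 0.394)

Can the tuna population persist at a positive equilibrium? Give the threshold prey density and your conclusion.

The predator equation gives dP/dt > 0 only when V > 0.394/0.00852 = 46.2.
Without the predator, V → K = 120. Since 120 > 46.2, the predator can invade and persist.

Threshold V = 46.2; K > 46.2, so yes, the predator persists.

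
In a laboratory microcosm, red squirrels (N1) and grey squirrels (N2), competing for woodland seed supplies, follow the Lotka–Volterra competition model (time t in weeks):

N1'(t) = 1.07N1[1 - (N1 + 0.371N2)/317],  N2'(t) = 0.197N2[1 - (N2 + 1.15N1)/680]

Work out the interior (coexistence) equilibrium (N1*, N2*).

Setting both brackets to zero gives the nullclines N1 + 0.371N2 = 317 and 1.15N1 + N2 = 680.
Substituting N2 = 680 - 1.15N1 into the first: N1(1 - 0.371·1.15) = 317 - 0.371·680.
So N1* = 64.7/0.573 = 113, and then N2* = 680 - 1.15·113 = 550.

N1* ≈ 113, N2* ≈ 550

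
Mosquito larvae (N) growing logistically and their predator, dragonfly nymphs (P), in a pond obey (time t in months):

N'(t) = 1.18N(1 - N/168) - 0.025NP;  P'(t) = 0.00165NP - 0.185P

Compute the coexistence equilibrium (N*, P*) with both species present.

From dP/dt = 0 with P > 0: 0.00165N* = 0.185, so N* = 112.
Substitute into dN/dt = 0: 1.18(1 - 112/168) = 0.025P*.
The bracket is 0.333, giving P* = 0.392/0.025 = 15.7.

N* ≈ 112, P* ≈ 15.7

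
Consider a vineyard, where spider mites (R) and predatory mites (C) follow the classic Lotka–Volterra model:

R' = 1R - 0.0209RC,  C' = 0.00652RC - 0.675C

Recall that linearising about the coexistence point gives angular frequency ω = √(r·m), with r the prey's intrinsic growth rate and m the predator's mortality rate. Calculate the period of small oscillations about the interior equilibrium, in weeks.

T ≈ 7.65 weeks

Here r = 1 and m = 0.675, so r·m = 0.675.
ω = √0.675 = 0.822 per week, hence T = 2π/ω ≈ 7.65 weeks.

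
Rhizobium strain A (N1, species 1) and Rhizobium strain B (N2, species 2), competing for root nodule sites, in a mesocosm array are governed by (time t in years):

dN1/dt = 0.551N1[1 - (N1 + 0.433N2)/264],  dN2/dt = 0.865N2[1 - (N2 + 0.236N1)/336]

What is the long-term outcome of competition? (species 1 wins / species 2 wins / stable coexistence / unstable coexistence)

Compare the nullcline intercepts: K1/α12 = 264/0.433 = 610 > K2 = 336; K2/α21 = 336/0.236 = 1420 > K1 = 264.
Since both inequalities hold, each species can invade when rare, so the interior equilibrium is stable.

stable coexistence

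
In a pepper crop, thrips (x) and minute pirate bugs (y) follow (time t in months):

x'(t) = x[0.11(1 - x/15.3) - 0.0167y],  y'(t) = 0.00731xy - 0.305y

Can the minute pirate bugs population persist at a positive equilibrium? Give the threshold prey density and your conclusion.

The predator equation gives dy/dt > 0 only when x > 0.305/0.00731 = 41.7.
Without the predator, x → K = 15.3. Since 15.3 < 41.7, the predator cannot invade.

Threshold x = 41.7; K < 41.7, so no, the predator goes extinct.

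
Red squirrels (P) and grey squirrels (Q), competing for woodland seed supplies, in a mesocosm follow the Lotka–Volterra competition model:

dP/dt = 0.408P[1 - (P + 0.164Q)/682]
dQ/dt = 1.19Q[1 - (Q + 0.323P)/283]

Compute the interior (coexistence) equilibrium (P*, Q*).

P* ≈ 671, Q* ≈ 66.2

Setting both brackets to zero gives the nullclines P + 0.164Q = 682 and 0.323P + Q = 283.
Substituting Q = 283 - 0.323P into the first: P(1 - 0.164·0.323) = 682 - 0.164·283.
So P* = 636/0.947 = 671, and then Q* = 283 - 0.323·671 = 66.2.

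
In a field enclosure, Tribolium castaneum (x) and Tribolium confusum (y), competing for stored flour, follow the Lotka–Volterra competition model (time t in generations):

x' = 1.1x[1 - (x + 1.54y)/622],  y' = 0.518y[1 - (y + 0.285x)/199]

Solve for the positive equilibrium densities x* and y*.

x* ≈ 562, y* ≈ 38.7

Setting both brackets to zero gives the nullclines x + 1.54y = 622 and 0.285x + y = 199.
Substituting y = 199 - 0.285x into the first: x(1 - 1.54·0.285) = 622 - 1.54·199.
So x* = 316/0.561 = 562, and then y* = 199 - 0.285·562 = 38.7.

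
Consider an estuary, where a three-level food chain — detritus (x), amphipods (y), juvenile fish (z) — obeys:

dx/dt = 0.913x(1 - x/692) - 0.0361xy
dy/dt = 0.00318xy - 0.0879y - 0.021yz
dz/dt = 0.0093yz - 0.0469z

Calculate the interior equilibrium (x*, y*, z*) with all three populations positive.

x* ≈ 554, y* ≈ 5.04, z* ≈ 79.7

From dz/dt = 0: 0.0093y* = 0.0469, so y* = 5.04.
From dx/dt = 0: 0.913(1 - x*/692) = 0.0361·5.04, giving x* = 692·(1 - 0.199) = 554.
From dy/dt = 0: 0.00318·554 - 0.0879 = 0.021z*, so z* = 1.67/0.021 = 79.7.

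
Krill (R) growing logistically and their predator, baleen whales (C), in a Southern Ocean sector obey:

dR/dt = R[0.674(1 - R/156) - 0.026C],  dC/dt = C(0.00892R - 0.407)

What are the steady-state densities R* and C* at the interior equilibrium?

R* ≈ 45.6, C* ≈ 18.3

From dC/dt = 0 with C > 0: 0.00892R* = 0.407, so R* = 45.6.
Substitute into dR/dt = 0: 0.674(1 - 45.6/156) = 0.026C*.
The bracket is 0.708, giving C* = 0.477/0.026 = 18.3.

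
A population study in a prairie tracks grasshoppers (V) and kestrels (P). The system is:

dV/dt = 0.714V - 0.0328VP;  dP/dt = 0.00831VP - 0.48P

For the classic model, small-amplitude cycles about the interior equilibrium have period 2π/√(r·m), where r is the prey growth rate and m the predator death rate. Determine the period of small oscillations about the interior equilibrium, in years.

T ≈ 10.7 years

Here r = 0.714 and m = 0.48, so r·m = 0.343.
ω = √0.343 = 0.585 per year, hence T = 2π/ω ≈ 10.7 years.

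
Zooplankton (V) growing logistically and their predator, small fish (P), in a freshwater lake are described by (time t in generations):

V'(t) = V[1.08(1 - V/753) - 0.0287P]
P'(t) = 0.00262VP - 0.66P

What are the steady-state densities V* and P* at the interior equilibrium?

V* ≈ 252, P* ≈ 25

From dP/dt = 0 with P > 0: 0.00262V* = 0.66, so V* = 252.
Substitute into dV/dt = 0: 1.08(1 - 252/753) = 0.0287P*.
The bracket is 0.665, giving P* = 0.719/0.0287 = 25.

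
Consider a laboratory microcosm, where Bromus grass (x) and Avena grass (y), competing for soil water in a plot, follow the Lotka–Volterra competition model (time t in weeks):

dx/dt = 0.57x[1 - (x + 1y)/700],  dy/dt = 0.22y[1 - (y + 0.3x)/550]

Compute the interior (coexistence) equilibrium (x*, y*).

Setting both brackets to zero gives the nullclines x + 1y = 700 and 0.3x + y = 550.
Substituting y = 550 - 0.3x into the first: x(1 - 1·0.3) = 700 - 1·550.
So x* = 150/0.7 = 214, and then y* = 550 - 0.3·214 = 486.

x* ≈ 214, y* ≈ 486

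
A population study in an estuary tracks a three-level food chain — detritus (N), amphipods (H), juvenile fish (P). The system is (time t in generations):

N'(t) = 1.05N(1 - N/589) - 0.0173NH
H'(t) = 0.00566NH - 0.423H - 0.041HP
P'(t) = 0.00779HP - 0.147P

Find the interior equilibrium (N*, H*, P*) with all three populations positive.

From dP/dt = 0: 0.00779H* = 0.147, so H* = 18.9.
From dN/dt = 0: 1.05(1 - N*/589) = 0.0173·18.9, giving N* = 589·(1 - 0.311) = 406.
From dH/dt = 0: 0.00566·406 - 0.423 = 0.041P*, so P* = 1.87/0.041 = 45.7.

N* ≈ 406, H* ≈ 18.9, P* ≈ 45.7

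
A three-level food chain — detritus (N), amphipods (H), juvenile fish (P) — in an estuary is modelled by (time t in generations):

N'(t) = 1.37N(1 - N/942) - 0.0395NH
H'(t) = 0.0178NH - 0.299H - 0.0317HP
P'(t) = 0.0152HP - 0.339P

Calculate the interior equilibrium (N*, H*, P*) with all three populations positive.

From dP/dt = 0: 0.0152H* = 0.339, so H* = 22.3.
From dN/dt = 0: 1.37(1 - N*/942) = 0.0395·22.3, giving N* = 942·(1 - 0.643) = 336.
From dH/dt = 0: 0.0178·336 - 0.299 = 0.0317P*, so P* = 5.69/0.0317 = 179.

N* ≈ 336, H* ≈ 22.3, P* ≈ 179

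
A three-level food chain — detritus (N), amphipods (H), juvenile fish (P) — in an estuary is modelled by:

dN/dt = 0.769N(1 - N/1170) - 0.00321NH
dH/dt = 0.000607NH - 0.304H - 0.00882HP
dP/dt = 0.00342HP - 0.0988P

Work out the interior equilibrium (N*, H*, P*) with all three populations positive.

N* ≈ 1030, H* ≈ 28.9, P* ≈ 36.3

From dP/dt = 0: 0.00342H* = 0.0988, so H* = 28.9.
From dN/dt = 0: 0.769(1 - N*/1170) = 0.00321·28.9, giving N* = 1170·(1 - 0.121) = 1030.
From dH/dt = 0: 0.000607·1030 - 0.304 = 0.00882P*, so P* = 0.321/0.00882 = 36.3.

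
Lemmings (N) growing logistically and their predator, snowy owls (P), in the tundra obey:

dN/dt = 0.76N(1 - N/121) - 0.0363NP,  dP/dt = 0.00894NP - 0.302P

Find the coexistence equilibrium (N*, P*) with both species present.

N* ≈ 33.8, P* ≈ 15.1

From dP/dt = 0 with P > 0: 0.00894N* = 0.302, so N* = 33.8.
Substitute into dN/dt = 0: 0.76(1 - 33.8/121) = 0.0363P*.
The bracket is 0.721, giving P* = 0.548/0.0363 = 15.1.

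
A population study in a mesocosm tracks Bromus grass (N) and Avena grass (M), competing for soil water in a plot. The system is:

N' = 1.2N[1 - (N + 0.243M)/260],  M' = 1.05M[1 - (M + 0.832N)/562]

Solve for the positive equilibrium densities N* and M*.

N* ≈ 155, M* ≈ 433

Setting both brackets to zero gives the nullclines N + 0.243M = 260 and 0.832N + M = 562.
Substituting M = 562 - 0.832N into the first: N(1 - 0.243·0.832) = 260 - 0.243·562.
So N* = 123/0.798 = 155, and then M* = 562 - 0.832·155 = 433.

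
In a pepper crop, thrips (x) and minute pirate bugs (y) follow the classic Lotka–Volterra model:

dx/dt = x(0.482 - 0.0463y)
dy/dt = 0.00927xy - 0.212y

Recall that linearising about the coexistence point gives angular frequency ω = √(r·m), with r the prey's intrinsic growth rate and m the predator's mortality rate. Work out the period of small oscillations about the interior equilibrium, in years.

Here r = 0.482 and m = 0.212, so r·m = 0.102.
ω = √0.102 = 0.32 per year, hence T = 2π/ω ≈ 19.7 years.

T ≈ 19.7 years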